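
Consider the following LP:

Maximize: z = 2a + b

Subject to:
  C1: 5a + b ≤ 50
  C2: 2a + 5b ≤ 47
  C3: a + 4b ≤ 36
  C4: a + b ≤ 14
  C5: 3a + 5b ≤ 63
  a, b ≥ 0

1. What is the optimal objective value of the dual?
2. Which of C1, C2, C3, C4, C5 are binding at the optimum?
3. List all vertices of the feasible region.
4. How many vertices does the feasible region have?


1. 23
2. C1, C4
3. (0, 0), (10, 0), (9, 5), (7.667, 6.333), (2.667, 8.333), (0, 9)
4. 6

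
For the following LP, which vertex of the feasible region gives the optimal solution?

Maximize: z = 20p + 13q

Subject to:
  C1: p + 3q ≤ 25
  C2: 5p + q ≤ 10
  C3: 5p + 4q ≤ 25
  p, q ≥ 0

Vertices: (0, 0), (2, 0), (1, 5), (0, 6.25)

Evaluate the objective at each vertex of the feasible region:
  z(0, 0) = 0
  z(2, 0) = 40
  z(1, 5) = 85  ←
  z(0, 6.25) = 81.25
The maximum is at p = 1, q = 5.

(1, 5)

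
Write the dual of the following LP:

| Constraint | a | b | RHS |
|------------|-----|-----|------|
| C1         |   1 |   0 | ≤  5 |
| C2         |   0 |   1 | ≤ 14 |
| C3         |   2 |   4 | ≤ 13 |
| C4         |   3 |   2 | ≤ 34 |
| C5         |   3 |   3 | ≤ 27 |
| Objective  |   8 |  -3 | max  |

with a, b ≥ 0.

Primal max cᵀx s.t. Ax ≤ b, x ≥ 0  →  Dual min bᵀy s.t. Aᵀy ≥ c, y ≥ 0.

Minimize: z = 5y1 + 14y2 + 13y3 + 34y4 + 27y5

Subject to:
  y1 + 2y3 + 3y4 + 3y5 ≥ 8
  y2 + 4y3 + 2y4 + 3y5 ≥ -3
  y1, y2, y3, y4, y5 ≥ 0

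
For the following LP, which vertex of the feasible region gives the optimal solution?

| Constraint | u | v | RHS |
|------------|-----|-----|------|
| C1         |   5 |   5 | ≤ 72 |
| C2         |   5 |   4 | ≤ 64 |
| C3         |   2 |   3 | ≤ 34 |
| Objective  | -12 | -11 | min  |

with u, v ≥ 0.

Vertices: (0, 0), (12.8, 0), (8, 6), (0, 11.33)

Evaluate the objective at each vertex of the feasible region:
  z(0, 0) = 0
  z(12.8, 0) = -153.6
  z(8, 6) = -162  ←
  z(0, 11.33) = -124.7
The minimum is at u = 8, v = 6.

(8, 6)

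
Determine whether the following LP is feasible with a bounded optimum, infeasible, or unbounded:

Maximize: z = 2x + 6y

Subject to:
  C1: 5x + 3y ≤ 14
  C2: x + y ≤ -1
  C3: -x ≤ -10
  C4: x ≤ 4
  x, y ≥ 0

Infeasible (no feasible solution exists)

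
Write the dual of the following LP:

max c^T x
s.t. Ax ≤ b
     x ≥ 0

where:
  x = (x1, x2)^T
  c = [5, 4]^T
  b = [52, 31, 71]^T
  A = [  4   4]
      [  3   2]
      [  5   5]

Primal max cᵀx s.t. Ax ≤ b, x ≥ 0  →  Dual min bᵀy s.t. Aᵀy ≥ c, y ≥ 0.

Minimize: z = 52y1 + 31y2 + 71y3

Subject to:
  4y1 + 3y2 + 5y3 ≥ 5
  4y1 + 2y2 + 5y3 ≥ 4
  y1, y2, y3 ≥ 0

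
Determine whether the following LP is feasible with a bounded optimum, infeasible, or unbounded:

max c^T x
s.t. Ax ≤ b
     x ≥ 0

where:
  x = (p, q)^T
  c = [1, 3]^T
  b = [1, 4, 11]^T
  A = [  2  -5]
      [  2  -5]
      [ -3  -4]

Unbounded (objective can increase without bound)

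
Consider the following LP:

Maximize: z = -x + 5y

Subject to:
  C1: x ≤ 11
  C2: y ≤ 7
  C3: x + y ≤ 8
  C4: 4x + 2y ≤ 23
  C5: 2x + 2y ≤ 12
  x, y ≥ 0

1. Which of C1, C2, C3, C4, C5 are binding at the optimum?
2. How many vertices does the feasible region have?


1. C5
2. 4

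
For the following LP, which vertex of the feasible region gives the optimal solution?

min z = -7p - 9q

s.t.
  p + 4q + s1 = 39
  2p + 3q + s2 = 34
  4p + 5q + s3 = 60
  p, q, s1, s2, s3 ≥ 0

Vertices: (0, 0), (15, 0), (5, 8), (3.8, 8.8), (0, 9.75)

Evaluate the objective at each vertex of the feasible region:
  z(0, 0) = 0
  z(15, 0) = -105
  z(5, 8) = -107  ←
  z(3.8, 8.8) = -105.8
  z(0, 9.75) = -87.75
The minimum is at p = 5, q = 8.

(5, 8)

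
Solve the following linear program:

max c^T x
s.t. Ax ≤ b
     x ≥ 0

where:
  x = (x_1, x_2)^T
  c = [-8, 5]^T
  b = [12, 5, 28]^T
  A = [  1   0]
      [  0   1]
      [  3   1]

Evaluate the objective at each vertex of the feasible region:
  z(0, 0) = 0
  z(9.333, 0) = -74.67
  z(7.667, 5) = -36.33
  z(0, 5) = 25  ←
The maximum is at x_1 = 0, x_2 = 5.

x_1 = 0, x_2 = 5, z = 25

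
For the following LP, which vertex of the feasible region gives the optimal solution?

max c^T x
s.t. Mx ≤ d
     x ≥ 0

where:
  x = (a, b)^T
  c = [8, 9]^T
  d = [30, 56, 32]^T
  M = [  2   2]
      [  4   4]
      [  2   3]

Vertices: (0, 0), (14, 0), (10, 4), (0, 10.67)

Evaluate the objective at each vertex of the feasible region:
  z(0, 0) = 0
  z(14, 0) = 112
  z(10, 4) = 116  ←
  z(0, 10.67) = 96
The maximum is at a = 10, b = 4.

(10, 4)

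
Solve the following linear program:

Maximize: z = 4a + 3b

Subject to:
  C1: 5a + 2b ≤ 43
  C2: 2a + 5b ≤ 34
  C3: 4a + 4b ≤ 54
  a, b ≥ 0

Evaluate the objective at each vertex of the feasible region:
  z(0, 0) = 0
  z(8.6, 0) = 34.4
  z(7, 4) = 40  ←
  z(0, 6.8) = 20.4
The maximum is at a = 7, b = 4.

a = 7, b = 4, z = 40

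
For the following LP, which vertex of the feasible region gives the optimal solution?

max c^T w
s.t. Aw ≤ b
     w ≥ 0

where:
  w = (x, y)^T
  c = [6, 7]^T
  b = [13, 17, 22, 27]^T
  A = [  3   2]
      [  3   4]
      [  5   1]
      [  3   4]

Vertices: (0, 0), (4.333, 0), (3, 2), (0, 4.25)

Evaluate the objective at each vertex of the feasible region:
  z(0, 0) = 0
  z(4.333, 0) = 26
  z(3, 2) = 32  ←
  z(0, 4.25) = 29.75
The maximum is at x = 3, y = 2.

(3, 2)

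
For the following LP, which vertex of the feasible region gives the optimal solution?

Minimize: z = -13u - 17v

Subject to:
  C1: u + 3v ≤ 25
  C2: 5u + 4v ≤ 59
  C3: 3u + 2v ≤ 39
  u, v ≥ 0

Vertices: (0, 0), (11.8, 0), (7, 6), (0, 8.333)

Evaluate the objective at each vertex of the feasible region:
  z(0, 0) = 0
  z(11.8, 0) = -153.4
  z(7, 6) = -193  ←
  z(0, 8.333) = -141.7
The minimum is at u = 7, v = 6.

(7, 6)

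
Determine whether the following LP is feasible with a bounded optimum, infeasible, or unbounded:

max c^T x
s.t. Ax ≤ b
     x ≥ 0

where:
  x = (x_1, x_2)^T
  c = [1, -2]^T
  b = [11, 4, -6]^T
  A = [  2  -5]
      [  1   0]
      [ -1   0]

Infeasible (no feasible solution exists)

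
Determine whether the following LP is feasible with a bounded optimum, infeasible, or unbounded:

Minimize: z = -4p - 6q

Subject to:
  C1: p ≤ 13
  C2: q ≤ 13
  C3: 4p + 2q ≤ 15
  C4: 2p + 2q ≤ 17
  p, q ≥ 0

Feasible with a bounded optimal solution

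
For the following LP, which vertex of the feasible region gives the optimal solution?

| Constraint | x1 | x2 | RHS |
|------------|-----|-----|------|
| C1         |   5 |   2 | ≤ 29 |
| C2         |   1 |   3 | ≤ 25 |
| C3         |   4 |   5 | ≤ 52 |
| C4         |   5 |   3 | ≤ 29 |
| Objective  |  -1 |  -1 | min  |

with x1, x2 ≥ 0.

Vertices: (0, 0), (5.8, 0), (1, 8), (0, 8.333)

Evaluate the objective at each vertex of the feasible region:
  z(0, 0) = 0
  z(5.8, 0) = -5.8
  z(1, 8) = -9  ←
  z(0, 8.333) = -8.333
The minimum is at x1 = 1, x2 = 8.

(1, 8)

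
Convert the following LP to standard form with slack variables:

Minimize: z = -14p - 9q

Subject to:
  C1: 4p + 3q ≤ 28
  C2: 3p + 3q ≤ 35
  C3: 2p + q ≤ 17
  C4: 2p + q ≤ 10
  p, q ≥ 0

min z = -14p - 9q

s.t.
  4p + 3q + s1 = 28
  3p + 3q + s2 = 35
  2p + q + s3 = 17
  2p + q + s4 = 10
  p, q, s1, s2, s3, s4 ≥ 0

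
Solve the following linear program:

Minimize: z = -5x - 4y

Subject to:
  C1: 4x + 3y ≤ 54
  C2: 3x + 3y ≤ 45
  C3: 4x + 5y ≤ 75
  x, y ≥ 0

Evaluate the objective at each vertex of the feasible region:
  z(0, 0) = 0
  z(13.5, 0) = -67.5
  z(9, 6) = -69  ←
  z(0, 15) = -60
The minimum is at x = 9, y = 6.

x = 9, y = 6, z = -69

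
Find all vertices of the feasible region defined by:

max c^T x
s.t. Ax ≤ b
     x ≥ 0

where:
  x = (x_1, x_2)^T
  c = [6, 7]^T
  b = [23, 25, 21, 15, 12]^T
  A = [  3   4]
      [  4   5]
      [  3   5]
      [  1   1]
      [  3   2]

(0, 0), (4, 0), (2, 3), (0, 4.2)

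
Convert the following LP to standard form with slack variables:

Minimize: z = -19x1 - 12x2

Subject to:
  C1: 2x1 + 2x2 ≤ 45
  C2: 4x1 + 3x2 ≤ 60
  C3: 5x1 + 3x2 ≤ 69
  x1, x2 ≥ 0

min z = -19x1 - 12x2

s.t.
  2x1 + 2x2 + s1 = 45
  4x1 + 3x2 + s2 = 60
  5x1 + 3x2 + s3 = 69
  x1, x2, s1, s2, s3 ≥ 0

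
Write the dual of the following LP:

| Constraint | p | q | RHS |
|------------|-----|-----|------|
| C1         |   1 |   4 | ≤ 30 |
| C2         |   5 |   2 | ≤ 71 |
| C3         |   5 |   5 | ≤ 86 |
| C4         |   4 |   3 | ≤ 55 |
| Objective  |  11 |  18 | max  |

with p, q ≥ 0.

Primal max cᵀx s.t. Ax ≤ b, x ≥ 0  →  Dual min bᵀy s.t. Aᵀy ≥ c, y ≥ 0.

Minimize: z = 30y1 + 71y2 + 86y3 + 55y4

Subject to:
  y1 + 5y2 + 5y3 + 4y4 ≥ 11
  4y1 + 2y2 + 5y3 + 3y4 ≥ 18
  y1, y2, y3, y4 ≥ 0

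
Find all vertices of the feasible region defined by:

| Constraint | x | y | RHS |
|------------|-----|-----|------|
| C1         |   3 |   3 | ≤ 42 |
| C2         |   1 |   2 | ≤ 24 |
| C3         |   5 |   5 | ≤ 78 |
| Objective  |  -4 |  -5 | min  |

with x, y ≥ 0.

(0, 0), (14, 0), (4, 10), (0, 12)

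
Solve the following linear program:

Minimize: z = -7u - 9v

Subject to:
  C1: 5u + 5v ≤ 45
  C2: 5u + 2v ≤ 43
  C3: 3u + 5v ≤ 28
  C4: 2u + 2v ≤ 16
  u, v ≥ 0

Evaluate the objective at each vertex of the feasible region:
  z(0, 0) = 0
  z(8, 0) = -56
  z(6, 2) = -60  ←
  z(0, 5.6) = -50.4
The minimum is at u = 6, v = 2.

u = 6, v = 2, z = -60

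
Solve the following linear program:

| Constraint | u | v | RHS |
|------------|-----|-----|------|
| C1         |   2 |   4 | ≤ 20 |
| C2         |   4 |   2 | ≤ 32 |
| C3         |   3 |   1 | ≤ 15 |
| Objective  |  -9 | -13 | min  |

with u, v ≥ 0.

Evaluate the objective at each vertex of the feasible region:
  z(0, 0) = 0
  z(5, 0) = -45
  z(4, 3) = -75  ←
  z(0, 5) = -65
The minimum is at u = 4, v = 3.

u = 4, v = 3, z = -75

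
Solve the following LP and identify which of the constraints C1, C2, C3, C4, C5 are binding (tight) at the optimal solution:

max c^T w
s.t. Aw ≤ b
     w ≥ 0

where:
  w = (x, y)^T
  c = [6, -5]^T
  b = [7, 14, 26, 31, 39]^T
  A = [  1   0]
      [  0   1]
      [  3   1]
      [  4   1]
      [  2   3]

At x = 7, y = 0, compute slack b - a·x for each constraint:
  C1: 7 − 7 = 0  (binding)
  C2: 14 − 0 = 14  (slack)
  C3: 26 − 21 = 5  (slack)
  C4: 31 − 28 = 3  (slack)
  C5: 39 − 14 = 25  (slack)

Optimal: x = 7, y = 0
Binding: C1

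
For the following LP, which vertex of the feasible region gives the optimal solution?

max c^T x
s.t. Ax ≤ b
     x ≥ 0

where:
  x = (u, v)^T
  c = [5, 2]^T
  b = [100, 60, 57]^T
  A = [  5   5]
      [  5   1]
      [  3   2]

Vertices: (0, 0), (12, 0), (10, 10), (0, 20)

Evaluate the objective at each vertex of the feasible region:
  z(0, 0) = 0
  z(12, 0) = 60
  z(10, 10) = 70  ←
  z(0, 20) = 40
The maximum is at u = 10, v = 10.

(10, 10)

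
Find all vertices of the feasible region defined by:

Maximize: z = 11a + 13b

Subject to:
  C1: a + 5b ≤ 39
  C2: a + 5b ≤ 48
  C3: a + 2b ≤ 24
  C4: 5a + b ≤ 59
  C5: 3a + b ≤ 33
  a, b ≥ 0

(0, 0), (11, 0), (9, 6), (0, 7.8)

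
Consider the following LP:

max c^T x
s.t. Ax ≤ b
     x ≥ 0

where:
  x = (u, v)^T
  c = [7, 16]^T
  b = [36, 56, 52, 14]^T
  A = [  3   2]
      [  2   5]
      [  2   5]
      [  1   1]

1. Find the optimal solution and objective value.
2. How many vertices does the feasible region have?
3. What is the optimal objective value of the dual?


1. u = 6, v = 8, z = 170
2. 5
3. 170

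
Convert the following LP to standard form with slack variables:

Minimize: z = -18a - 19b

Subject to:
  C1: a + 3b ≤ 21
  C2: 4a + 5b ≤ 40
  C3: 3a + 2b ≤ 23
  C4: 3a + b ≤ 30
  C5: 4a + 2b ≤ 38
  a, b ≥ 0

min z = -18a - 19b

s.t.
  a + 3b + s1 = 21
  4a + 5b + s2 = 40
  3a + 2b + s3 = 23
  3a + b + s4 = 30
  4a + 2b + s5 = 38
  a, b, s1, s2, s3, s4, s5 ≥ 0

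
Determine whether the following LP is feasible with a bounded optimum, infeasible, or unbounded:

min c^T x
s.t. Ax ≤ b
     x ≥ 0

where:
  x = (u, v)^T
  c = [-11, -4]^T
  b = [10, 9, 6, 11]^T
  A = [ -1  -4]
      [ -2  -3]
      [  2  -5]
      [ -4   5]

Unbounded (objective can decrease without bound)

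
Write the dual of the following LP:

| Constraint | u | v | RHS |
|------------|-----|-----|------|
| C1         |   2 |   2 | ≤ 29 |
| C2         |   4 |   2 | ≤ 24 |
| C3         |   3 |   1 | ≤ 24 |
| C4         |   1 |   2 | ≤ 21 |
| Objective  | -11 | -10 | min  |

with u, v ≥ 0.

Primal min cᵀx s.t. Ax ≤ b, x ≥ 0  →  Dual max −bᵀy s.t. Aᵀy ≥ −c, y ≥ 0.

Maximize: z = -29y1 - 24y2 - 24y3 - 21y4

Subject to:
  2y1 + 4y2 + 3y3 + y4 ≥ 11
  2y1 + 2y2 + y3 + 2y4 ≥ 10
  y1, y2, y3, y4 ≥ 0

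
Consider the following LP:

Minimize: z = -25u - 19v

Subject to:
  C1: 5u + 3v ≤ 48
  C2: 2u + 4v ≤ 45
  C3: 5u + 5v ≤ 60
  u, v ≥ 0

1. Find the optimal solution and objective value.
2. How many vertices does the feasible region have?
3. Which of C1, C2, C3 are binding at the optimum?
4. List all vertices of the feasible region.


1. u = 6, v = 6, z = -264
2. 5
3. C1, C3
4. (0, 0), (9.6, 0), (6, 6), (1.5, 10.5), (0, 11.25)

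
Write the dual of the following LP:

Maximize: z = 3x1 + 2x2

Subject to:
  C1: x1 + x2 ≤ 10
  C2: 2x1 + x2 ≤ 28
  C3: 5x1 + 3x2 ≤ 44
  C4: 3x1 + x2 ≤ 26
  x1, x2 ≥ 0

Primal max cᵀx s.t. Ax ≤ b, x ≥ 0  →  Dual min bᵀy s.t. Aᵀy ≥ c, y ≥ 0.

Minimize: z = 10y1 + 28y2 + 44y3 + 26y4

Subject to:
  y1 + 2y2 + 5y3 + 3y4 ≥ 3
  y1 + y2 + 3y3 + y4 ≥ 2
  y1, y2, y3, y4 ≥ 0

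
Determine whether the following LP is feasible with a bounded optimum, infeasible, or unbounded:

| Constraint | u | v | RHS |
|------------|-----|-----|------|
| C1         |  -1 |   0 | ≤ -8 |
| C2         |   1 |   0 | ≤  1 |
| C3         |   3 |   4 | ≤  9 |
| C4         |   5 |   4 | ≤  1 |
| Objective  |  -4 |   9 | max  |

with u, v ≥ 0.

Infeasible (no feasible solution exists)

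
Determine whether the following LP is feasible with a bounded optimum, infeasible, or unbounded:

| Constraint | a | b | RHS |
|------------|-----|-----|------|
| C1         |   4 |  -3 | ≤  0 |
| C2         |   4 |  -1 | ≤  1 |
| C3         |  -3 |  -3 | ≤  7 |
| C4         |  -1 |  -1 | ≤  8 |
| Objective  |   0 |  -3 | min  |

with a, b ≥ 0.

Unbounded (objective can decrease without bound)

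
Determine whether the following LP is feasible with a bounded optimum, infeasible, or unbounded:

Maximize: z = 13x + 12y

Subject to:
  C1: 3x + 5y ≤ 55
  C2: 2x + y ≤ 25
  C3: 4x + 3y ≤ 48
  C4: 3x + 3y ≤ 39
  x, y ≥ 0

Feasible with a bounded optimal solution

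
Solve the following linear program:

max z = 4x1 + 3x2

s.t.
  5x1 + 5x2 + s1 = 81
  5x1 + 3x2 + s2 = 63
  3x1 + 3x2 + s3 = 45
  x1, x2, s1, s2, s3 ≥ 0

Evaluate the objective at each vertex of the feasible region:
  z(0, 0) = 0
  z(12.6, 0) = 50.4
  z(9, 6) = 54  ←
  z(0, 15) = 45
The maximum is at x1 = 9, x2 = 6.

x1 = 9, x2 = 6, z = 54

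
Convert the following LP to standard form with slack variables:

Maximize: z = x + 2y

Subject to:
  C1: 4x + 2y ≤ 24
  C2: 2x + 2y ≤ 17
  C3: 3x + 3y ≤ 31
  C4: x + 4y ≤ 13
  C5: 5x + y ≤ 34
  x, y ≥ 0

max z = x + 2y

s.t.
  4x + 2y + s1 = 24
  2x + 2y + s2 = 17
  3x + 3y + s3 = 31
  x + 4y + s4 = 13
  5x + y + s5 = 34
  x, y, s1, s2, s3, s4, s5 ≥ 0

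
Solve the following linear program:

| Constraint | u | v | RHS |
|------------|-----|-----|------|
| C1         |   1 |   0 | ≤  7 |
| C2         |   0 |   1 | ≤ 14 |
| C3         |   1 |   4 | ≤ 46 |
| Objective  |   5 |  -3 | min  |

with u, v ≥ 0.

Evaluate the objective at each vertex of the feasible region:
  z(0, 0) = 0
  z(7, 0) = 35
  z(7, 9.75) = 5.75
  z(0, 11.5) = -34.5  ←
The minimum is at u = 0, v = 11.5.

u = 0, v = 11.5, z = -34.5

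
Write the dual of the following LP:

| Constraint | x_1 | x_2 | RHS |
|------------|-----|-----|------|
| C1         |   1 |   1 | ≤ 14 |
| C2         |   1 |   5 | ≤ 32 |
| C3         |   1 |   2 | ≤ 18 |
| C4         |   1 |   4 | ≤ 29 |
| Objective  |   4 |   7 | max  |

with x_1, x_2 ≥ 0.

Primal max cᵀx s.t. Ax ≤ b, x ≥ 0  →  Dual min bᵀy s.t. Aᵀy ≥ c, y ≥ 0.

Minimize: z = 14y1 + 32y2 + 18y3 + 29y4

Subject to:
  y1 + y2 + y3 + y4 ≥ 4
  y1 + 5y2 + 2y3 + 4y4 ≥ 7
  y1, y2, y3, y4 ≥ 0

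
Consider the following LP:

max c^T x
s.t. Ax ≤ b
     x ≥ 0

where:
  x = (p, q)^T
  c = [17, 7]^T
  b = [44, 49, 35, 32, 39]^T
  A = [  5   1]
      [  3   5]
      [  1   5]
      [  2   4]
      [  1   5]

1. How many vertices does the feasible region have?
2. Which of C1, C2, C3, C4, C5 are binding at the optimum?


1. 5
2. C1, C4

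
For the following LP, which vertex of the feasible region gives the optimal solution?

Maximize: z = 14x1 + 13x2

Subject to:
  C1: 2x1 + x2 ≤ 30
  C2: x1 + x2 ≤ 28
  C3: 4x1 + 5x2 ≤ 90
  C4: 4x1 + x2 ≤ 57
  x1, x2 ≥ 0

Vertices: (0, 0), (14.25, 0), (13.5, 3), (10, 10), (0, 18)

Evaluate the objective at each vertex of the feasible region:
  z(0, 0) = 0
  z(14.25, 0) = 199.5
  z(13.5, 3) = 228
  z(10, 10) = 270  ←
  z(0, 18) = 234
The maximum is at x1 = 10, x2 = 10.

(10, 10)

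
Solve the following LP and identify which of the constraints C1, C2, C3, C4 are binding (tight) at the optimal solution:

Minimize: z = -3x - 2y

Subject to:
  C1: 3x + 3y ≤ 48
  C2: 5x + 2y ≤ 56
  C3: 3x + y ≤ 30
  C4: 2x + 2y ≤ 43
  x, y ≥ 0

At x = 7, y = 9, compute slack b - a·x for each constraint:
  C1: 48 − 48 = 0  (binding)
  C2: 56 − 53 = 3  (slack)
  C3: 30 − 30 = 0  (binding)
  C4: 43 − 32 = 11  (slack)

Optimal: x = 7, y = 9
Binding: C1, C3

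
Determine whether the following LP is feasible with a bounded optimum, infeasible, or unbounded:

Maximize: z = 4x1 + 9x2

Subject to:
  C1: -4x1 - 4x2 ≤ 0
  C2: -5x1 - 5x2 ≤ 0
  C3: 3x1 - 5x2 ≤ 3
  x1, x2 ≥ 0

Unbounded (objective can increase without bound)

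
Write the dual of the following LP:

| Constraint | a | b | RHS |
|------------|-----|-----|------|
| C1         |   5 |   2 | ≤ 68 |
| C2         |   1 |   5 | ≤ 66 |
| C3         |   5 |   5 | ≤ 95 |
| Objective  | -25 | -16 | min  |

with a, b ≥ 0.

Primal min cᵀx s.t. Ax ≤ b, x ≥ 0  →  Dual max −bᵀy s.t. Aᵀy ≥ −c, y ≥ 0.

Maximize: z = -68y1 - 66y2 - 95y3

Subject to:
  5y1 + y2 + 5y3 ≥ 25
  2y1 + 5y2 + 5y3 ≥ 16
  y1, y2, y3 ≥ 0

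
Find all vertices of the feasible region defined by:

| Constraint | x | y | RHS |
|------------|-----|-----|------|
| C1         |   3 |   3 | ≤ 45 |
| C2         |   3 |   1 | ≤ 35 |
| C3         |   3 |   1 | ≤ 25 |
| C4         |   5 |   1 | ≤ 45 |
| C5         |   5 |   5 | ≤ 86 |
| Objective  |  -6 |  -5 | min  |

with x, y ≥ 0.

(0, 0), (8.333, 0), (5, 10), (0, 15)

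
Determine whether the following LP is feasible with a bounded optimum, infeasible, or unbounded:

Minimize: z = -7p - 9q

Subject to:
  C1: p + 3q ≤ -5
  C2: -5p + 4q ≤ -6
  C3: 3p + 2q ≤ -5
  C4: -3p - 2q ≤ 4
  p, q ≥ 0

Infeasible (no feasible solution exists)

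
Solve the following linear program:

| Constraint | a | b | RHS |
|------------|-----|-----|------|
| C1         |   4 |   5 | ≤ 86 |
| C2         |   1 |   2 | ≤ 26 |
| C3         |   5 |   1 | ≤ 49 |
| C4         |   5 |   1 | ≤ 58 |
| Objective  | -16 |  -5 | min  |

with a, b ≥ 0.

Evaluate the objective at each vertex of the feasible region:
  z(0, 0) = 0
  z(9.8, 0) = -156.8
  z(8, 9) = -173  ←
  z(0, 13) = -65
The minimum is at a = 8, b = 9.

a = 8, b = 9, z = -173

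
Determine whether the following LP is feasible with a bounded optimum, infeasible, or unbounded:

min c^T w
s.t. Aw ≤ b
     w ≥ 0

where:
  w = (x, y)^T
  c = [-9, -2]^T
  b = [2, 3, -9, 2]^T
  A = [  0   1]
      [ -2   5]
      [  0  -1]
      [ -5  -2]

Infeasible (no feasible solution exists)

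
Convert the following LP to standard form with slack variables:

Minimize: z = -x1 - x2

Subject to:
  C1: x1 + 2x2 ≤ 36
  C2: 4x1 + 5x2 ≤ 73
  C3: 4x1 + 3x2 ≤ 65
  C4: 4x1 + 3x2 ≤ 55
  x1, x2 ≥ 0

min z = -x1 - x2

s.t.
  x1 + 2x2 + s1 = 36
  4x1 + 5x2 + s2 = 73
  4x1 + 3x2 + s3 = 65
  4x1 + 3x2 + s4 = 55
  x1, x2, s1, s2, s3, s4 ≥ 0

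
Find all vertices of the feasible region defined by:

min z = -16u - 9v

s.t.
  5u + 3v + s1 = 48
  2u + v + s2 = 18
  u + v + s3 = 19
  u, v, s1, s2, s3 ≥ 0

(0, 0), (9, 0), (6, 6), (0, 16)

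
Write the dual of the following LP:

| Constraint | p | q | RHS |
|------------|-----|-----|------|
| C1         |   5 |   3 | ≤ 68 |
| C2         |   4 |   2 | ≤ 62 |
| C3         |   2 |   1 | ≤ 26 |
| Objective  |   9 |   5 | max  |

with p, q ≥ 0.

Primal max cᵀx s.t. Ax ≤ b, x ≥ 0  →  Dual min bᵀy s.t. Aᵀy ≥ c, y ≥ 0.

Minimize: z = 68y1 + 62y2 + 26y3

Subject to:
  5y1 + 4y2 + 2y3 ≥ 9
  3y1 + 2y2 + y3 ≥ 5
  y1, y2, y3 ≥ 0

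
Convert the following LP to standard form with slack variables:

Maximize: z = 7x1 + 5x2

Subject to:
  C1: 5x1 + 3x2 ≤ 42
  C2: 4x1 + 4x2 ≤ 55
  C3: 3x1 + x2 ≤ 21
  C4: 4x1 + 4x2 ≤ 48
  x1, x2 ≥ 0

max z = 7x1 + 5x2

s.t.
  5x1 + 3x2 + s1 = 42
  4x1 + 4x2 + s2 = 55
  3x1 + x2 + s3 = 21
  4x1 + 4x2 + s4 = 48
  x1, x2, s1, s2, s3, s4 ≥ 0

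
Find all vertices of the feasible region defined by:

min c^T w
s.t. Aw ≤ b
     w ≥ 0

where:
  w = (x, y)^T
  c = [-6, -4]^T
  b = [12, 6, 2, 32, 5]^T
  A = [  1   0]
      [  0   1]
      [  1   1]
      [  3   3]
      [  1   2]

(0, 0), (2, 0), (0, 2)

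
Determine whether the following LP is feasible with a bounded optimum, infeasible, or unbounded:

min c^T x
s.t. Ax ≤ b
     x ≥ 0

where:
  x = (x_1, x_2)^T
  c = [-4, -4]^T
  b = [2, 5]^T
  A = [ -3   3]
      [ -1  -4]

Unbounded (objective can decrease without bound)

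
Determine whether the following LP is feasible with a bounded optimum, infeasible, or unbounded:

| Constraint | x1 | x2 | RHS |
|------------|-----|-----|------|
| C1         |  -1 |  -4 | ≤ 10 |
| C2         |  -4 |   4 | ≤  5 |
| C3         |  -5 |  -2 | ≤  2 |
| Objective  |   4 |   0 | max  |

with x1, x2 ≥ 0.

Unbounded (objective can increase without bound)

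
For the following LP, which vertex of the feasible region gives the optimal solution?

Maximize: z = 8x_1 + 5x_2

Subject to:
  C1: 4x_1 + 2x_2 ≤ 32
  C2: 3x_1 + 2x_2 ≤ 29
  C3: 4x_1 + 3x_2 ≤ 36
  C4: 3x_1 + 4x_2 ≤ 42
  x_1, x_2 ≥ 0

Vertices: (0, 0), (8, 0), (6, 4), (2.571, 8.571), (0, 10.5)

Evaluate the objective at each vertex of the feasible region:
  z(0, 0) = 0
  z(8, 0) = 64
  z(6, 4) = 68  ←
  z(2.571, 8.571) = 63.43
  z(0, 10.5) = 52.5
The maximum is at x_1 = 6, x_2 = 4.

(6, 4)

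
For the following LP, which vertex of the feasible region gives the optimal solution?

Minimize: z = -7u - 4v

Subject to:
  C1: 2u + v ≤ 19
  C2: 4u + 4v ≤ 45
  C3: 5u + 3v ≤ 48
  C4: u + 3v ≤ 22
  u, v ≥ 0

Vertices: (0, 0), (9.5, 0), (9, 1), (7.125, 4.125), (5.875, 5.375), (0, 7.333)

Evaluate the objective at each vertex of the feasible region:
  z(0, 0) = 0
  z(9.5, 0) = -66.5
  z(9, 1) = -67  ←
  z(7.125, 4.125) = -66.38
  z(5.875, 5.375) = -62.62
  z(0, 7.333) = -29.33
The minimum is at u = 9, v = 1.

(9, 1)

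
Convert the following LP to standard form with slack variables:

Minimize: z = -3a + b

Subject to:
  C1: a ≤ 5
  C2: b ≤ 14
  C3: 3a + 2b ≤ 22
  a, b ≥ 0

min z = -3a + b

s.t.
  a + s1 = 5
  b + s2 = 14
  3a + 2b + s3 = 22
  a, b, s1, s2, s3 ≥ 0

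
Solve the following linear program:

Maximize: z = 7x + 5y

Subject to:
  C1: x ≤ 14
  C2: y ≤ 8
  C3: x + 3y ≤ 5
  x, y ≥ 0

Evaluate the objective at each vertex of the feasible region:
  z(0, 0) = 0
  z(5, 0) = 35  ←
  z(0, 1.667) = 8.333
The maximum is at x = 5, y = 0.

x = 5, y = 0, z = 35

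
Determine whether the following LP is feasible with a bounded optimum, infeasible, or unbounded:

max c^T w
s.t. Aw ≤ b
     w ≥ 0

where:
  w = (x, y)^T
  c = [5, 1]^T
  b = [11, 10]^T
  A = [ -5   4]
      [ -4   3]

Unbounded (objective can increase without bound)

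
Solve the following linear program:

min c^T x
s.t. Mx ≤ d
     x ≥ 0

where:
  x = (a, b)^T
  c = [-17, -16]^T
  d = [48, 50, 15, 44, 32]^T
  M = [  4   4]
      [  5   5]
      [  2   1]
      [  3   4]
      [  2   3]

Evaluate the objective at each vertex of the feasible region:
  z(0, 0) = 0
  z(7.5, 0) = -127.5
  z(5, 5) = -165  ←
  z(0, 10) = -160
The minimum is at a = 5, b = 5.

a = 5, b = 5, z = -165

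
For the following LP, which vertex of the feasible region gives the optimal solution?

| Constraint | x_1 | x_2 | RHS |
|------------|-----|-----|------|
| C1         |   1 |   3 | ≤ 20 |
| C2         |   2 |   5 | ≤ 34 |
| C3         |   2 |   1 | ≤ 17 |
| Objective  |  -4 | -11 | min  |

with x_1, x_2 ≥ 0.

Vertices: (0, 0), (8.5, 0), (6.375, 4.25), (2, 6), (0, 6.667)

Evaluate the objective at each vertex of the feasible region:
  z(0, 0) = 0
  z(8.5, 0) = -34
  z(6.375, 4.25) = -72.25
  z(2, 6) = -74  ←
  z(0, 6.667) = -73.33
The minimum is at x_1 = 2, x_2 = 6.

(2, 6)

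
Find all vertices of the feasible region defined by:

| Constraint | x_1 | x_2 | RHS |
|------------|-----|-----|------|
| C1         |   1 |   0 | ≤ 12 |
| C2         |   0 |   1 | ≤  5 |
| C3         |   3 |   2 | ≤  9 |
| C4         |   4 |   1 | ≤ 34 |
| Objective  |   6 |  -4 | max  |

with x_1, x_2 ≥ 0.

(0, 0), (3, 0), (0, 4.5)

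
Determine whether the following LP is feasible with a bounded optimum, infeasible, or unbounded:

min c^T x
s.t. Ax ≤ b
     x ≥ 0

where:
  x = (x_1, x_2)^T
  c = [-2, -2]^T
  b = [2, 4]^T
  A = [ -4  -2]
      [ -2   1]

Unbounded (objective can decrease without bound)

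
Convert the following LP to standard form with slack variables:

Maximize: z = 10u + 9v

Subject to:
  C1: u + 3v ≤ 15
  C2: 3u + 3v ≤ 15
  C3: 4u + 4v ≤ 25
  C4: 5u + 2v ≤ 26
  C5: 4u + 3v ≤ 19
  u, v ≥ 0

max z = 10u + 9v

s.t.
  u + 3v + s1 = 15
  3u + 3v + s2 = 15
  4u + 4v + s3 = 25
  5u + 2v + s4 = 26
  4u + 3v + s5 = 19
  u, v, s1, s2, s3, s4, s5 ≥ 0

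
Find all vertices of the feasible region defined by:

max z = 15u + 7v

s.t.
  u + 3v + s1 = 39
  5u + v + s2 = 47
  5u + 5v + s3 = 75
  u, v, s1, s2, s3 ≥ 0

(0, 0), (9.4, 0), (8, 7), (3, 12), (0, 13)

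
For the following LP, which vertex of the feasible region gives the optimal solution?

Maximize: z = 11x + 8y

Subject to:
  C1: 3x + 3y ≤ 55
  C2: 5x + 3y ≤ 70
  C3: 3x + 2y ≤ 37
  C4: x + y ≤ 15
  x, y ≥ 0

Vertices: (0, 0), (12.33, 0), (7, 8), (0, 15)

Evaluate the objective at each vertex of the feasible region:
  z(0, 0) = 0
  z(12.33, 0) = 135.7
  z(7, 8) = 141  ←
  z(0, 15) = 120
The maximum is at x = 7, y = 8.

(7, 8)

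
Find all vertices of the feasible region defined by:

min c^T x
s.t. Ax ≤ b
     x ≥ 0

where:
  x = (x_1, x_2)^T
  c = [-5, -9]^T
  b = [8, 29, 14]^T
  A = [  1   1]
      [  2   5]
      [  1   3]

(0, 0), (8, 0), (5, 3), (0, 4.667)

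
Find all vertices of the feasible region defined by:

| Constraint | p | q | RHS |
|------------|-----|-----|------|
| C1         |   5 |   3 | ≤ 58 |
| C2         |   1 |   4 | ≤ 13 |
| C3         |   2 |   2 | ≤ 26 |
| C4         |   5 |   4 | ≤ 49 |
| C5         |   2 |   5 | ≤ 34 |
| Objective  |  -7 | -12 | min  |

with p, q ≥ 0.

(0, 0), (9.8, 0), (9, 1), (0, 3.25)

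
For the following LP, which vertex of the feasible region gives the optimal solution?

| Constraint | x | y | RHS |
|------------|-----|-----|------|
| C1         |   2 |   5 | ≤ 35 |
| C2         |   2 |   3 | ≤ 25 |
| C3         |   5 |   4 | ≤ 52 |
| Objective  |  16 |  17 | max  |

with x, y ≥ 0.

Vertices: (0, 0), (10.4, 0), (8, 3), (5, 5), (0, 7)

Evaluate the objective at each vertex of the feasible region:
  z(0, 0) = 0
  z(10.4, 0) = 166.4
  z(8, 3) = 179  ←
  z(5, 5) = 165
  z(0, 7) = 119
The maximum is at x = 8, y = 3.

(8, 3)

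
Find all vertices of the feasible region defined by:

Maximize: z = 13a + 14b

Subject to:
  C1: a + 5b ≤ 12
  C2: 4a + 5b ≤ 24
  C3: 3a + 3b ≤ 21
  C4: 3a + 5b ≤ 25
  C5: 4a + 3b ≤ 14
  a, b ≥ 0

(0, 0), (3.5, 0), (2, 2), (0, 2.4)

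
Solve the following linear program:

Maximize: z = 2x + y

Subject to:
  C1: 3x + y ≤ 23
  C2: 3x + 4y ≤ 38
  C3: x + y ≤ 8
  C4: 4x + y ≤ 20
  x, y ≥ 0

Evaluate the objective at each vertex of the feasible region:
  z(0, 0) = 0
  z(5, 0) = 10
  z(4, 4) = 12  ←
  z(0, 8) = 8
The maximum is at x = 4, y = 4.

x = 4, y = 4, z = 12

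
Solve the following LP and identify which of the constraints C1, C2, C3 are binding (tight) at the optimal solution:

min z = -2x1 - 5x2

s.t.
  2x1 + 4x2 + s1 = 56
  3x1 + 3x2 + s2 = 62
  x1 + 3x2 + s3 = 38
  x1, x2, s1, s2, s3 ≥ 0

At x1 = 8, x2 = 10, compute slack b - a·x for each constraint:
  C1: 56 − 56 = 0  (binding)
  C2: 62 − 54 = 8  (slack)
  C3: 38 − 38 = 0  (binding)

Optimal: x1 = 8, x2 = 10
Binding: C1, C3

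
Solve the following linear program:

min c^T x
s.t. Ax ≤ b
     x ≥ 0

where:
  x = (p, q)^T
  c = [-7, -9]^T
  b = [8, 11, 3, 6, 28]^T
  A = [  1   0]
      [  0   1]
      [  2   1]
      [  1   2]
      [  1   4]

Evaluate the objective at each vertex of the feasible region:
  z(0, 0) = 0
  z(1.5, 0) = -10.5
  z(0, 3) = -27  ←
The minimum is at p = 0, q = 3.

p = 0, q = 3, z = -27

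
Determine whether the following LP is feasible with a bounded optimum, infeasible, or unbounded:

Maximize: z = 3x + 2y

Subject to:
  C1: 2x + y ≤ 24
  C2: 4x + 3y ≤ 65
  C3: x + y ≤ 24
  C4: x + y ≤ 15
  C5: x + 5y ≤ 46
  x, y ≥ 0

Feasible with a bounded optimal solution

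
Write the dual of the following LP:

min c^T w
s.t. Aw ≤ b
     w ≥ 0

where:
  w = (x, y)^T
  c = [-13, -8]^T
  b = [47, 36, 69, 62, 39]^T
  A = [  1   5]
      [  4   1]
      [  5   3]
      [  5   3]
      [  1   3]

Primal min cᵀx s.t. Ax ≤ b, x ≥ 0  →  Dual max −bᵀy s.t. Aᵀy ≥ −c, y ≥ 0.

Maximize: z = -47y1 - 36y2 - 69y3 - 62y4 - 39y5

Subject to:
  y1 + 4y2 + 5y3 + 5y4 + y5 ≥ 13
  5y1 + y2 + 3y3 + 3y4 + 3y5 ≥ 8
  y1, y2, y3, y4, y5 ≥ 0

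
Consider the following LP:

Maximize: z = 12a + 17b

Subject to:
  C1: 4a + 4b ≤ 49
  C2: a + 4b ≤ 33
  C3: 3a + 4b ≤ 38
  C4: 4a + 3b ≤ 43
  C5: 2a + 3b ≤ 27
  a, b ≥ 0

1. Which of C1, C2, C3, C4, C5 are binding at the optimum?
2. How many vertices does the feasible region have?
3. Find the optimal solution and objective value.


1. C3, C5
2. 6
3. a = 6, b = 5, z = 157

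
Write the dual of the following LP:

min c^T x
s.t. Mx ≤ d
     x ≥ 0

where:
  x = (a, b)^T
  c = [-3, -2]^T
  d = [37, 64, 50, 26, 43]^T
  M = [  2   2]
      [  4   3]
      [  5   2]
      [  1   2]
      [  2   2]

Primal min cᵀx s.t. Ax ≤ b, x ≥ 0  →  Dual max −bᵀy s.t. Aᵀy ≥ −c, y ≥ 0.

Maximize: z = -37y1 - 64y2 - 50y3 - 26y4 - 43y5

Subject to:
  2y1 + 4y2 + 5y3 + y4 + 2y5 ≥ 3
  2y1 + 3y2 + 2y3 + 2y4 + 2y5 ≥ 2
  y1, y2, y3, y4, y5 ≥ 0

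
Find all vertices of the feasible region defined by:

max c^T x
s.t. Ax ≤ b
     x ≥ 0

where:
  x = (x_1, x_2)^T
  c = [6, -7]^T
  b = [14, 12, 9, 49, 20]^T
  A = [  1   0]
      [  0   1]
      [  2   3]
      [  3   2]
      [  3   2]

(0, 0), (4.5, 0), (0, 3)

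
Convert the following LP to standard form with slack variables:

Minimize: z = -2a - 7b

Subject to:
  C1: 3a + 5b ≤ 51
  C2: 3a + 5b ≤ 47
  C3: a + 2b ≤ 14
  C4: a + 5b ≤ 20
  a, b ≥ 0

min z = -2a - 7b

s.t.
  3a + 5b + s1 = 51
  3a + 5b + s2 = 47
  a + 2b + s3 = 14
  a + 5b + s4 = 20
  a, b, s1, s2, s3, s4 ≥ 0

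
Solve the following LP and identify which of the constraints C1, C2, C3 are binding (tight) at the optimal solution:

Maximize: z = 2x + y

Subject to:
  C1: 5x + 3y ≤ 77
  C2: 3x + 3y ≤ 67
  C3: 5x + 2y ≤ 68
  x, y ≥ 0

At x = 10, y = 9, compute slack b - a·x for each constraint:
  C1: 77 − 77 = 0  (binding)
  C2: 67 − 57 = 10  (slack)
  C3: 68 − 68 = 0  (binding)

Optimal: x = 10, y = 9
Binding: C1, C3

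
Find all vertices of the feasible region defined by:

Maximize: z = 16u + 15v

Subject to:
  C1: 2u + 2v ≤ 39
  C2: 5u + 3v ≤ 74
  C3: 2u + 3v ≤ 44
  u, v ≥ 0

(0, 0), (14.8, 0), (10, 8), (0, 14.67)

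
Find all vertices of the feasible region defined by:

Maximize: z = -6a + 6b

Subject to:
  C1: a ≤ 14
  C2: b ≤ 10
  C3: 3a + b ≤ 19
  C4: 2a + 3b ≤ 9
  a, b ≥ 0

(0, 0), (4.5, 0), (0, 3)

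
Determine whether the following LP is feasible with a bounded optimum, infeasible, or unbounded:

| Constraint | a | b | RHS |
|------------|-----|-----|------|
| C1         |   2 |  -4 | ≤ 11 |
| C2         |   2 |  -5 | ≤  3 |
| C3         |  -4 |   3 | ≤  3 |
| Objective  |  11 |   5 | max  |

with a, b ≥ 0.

Unbounded (objective can increase without bound)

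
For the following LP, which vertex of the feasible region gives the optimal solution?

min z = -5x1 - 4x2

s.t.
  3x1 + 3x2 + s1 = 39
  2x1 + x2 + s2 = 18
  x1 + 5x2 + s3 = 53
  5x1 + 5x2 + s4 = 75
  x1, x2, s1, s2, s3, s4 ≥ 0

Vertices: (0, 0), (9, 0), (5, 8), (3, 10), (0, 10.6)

Evaluate the objective at each vertex of the feasible region:
  z(0, 0) = 0
  z(9, 0) = -45
  z(5, 8) = -57  ←
  z(3, 10) = -55
  z(0, 10.6) = -42.4
The minimum is at x1 = 5, x2 = 8.

(5, 8)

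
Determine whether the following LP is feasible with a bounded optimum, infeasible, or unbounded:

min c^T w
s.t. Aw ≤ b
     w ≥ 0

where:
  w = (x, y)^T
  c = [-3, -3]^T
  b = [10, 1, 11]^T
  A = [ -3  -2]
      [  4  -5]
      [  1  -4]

Unbounded (objective can decrease without bound)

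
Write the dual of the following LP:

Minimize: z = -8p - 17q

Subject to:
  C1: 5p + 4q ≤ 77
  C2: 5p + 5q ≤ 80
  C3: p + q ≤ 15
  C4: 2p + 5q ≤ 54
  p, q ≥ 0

Primal min cᵀx s.t. Ax ≤ b, x ≥ 0  →  Dual max −bᵀy s.t. Aᵀy ≥ −c, y ≥ 0.

Maximize: z = -77y1 - 80y2 - 15y3 - 54y4

Subject to:
  5y1 + 5y2 + y3 + 2y4 ≥ 8
  4y1 + 5y2 + y3 + 5y4 ≥ 17
  y1, y2, y3, y4 ≥ 0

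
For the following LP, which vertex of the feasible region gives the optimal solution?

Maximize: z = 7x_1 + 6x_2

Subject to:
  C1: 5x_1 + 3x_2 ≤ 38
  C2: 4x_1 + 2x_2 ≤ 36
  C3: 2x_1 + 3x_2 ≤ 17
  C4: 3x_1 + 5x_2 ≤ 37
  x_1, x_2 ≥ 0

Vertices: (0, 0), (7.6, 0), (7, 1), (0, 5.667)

Evaluate the objective at each vertex of the feasible region:
  z(0, 0) = 0
  z(7.6, 0) = 53.2
  z(7, 1) = 55  ←
  z(0, 5.667) = 34
The maximum is at x_1 = 7, x_2 = 1.

(7, 1)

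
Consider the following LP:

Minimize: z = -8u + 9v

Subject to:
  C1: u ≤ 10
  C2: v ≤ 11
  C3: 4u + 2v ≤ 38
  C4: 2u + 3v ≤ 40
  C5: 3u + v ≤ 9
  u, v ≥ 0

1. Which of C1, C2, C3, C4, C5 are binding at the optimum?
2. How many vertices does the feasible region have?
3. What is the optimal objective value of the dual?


1. C5
2. 3
3. -24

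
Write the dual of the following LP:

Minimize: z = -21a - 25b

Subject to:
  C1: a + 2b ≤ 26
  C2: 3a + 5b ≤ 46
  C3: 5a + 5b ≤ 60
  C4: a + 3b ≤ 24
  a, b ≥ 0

Primal min cᵀx s.t. Ax ≤ b, x ≥ 0  →  Dual max −bᵀy s.t. Aᵀy ≥ −c, y ≥ 0.

Maximize: z = -26y1 - 46y2 - 60y3 - 24y4

Subject to:
  y1 + 3y2 + 5y3 + y4 ≥ 21
  2y1 + 5y2 + 5y3 + 3y4 ≥ 25
  y1, y2, y3, y4 ≥ 0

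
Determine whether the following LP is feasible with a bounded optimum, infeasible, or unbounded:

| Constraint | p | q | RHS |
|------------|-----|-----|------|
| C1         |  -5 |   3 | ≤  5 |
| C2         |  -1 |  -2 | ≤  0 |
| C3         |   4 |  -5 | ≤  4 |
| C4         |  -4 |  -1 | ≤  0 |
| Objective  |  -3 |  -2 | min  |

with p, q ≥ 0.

Unbounded (objective can decrease without bound)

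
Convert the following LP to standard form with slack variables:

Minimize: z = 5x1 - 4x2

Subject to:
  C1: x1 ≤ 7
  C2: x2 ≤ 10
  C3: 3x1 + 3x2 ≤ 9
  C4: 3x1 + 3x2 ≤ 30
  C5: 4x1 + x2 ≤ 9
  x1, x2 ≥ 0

min z = 5x1 - 4x2

s.t.
  x1 + s1 = 7
  x2 + s2 = 10
  3x1 + 3x2 + s3 = 9
  3x1 + 3x2 + s4 = 30
  4x1 + x2 + s5 = 9
  x1, x2, s1, s2, s3, s4, s5 ≥ 0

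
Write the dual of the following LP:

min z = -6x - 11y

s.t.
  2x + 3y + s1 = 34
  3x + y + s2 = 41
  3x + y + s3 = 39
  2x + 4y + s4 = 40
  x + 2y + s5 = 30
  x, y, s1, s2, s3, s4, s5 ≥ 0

Primal min cᵀx s.t. Ax ≤ b, x ≥ 0  →  Dual max −bᵀy s.t. Aᵀy ≥ −c, y ≥ 0.

Maximize: z = -34y1 - 41y2 - 39y3 - 40y4 - 30y5

Subject to:
  2y1 + 3y2 + 3y3 + 2y4 + y5 ≥ 6
  3y1 + y2 + y3 + 4y4 + 2y5 ≥ 11
  y1, y2, y3, y4, y5 ≥ 0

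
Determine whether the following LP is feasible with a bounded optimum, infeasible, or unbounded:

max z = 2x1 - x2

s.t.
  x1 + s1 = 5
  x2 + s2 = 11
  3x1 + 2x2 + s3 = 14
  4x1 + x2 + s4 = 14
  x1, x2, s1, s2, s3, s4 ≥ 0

Feasible with a bounded optimal solution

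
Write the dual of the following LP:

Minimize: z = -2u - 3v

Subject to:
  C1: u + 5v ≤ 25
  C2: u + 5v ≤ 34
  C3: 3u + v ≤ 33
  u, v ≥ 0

Primal min cᵀx s.t. Ax ≤ b, x ≥ 0  →  Dual max −bᵀy s.t. Aᵀy ≥ −c, y ≥ 0.

Maximize: z = -25y1 - 34y2 - 33y3

Subject to:
  y1 + y2 + 3y3 ≥ 2
  5y1 + 5y2 + y3 ≥ 3
  y1, y2, y3 ≥ 0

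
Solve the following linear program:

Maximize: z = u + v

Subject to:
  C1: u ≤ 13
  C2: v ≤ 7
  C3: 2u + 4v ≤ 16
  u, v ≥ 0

Evaluate the objective at each vertex of the feasible region:
  z(0, 0) = 0
  z(8, 0) = 8  ←
  z(0, 4) = 4
The maximum is at u = 8, v = 0.

u = 8, v = 0, z = 8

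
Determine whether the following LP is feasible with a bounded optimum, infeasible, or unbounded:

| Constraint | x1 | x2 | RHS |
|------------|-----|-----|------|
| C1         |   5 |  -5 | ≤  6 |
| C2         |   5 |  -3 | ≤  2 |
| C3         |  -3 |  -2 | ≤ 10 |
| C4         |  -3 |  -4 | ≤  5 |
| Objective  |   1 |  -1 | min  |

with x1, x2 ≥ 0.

Unbounded (objective can decrease without bound)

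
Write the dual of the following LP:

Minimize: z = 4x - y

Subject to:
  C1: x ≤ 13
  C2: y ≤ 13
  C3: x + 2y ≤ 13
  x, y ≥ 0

Primal min cᵀx s.t. Ax ≤ b, x ≥ 0  →  Dual max −bᵀy s.t. Aᵀy ≥ −c, y ≥ 0.

Maximize: z = -13y1 - 13y2 - 13y3

Subject to:
  y1 + y3 ≥ -4
  y2 + 2y3 ≥ 1
  y1, y2, y3 ≥ 0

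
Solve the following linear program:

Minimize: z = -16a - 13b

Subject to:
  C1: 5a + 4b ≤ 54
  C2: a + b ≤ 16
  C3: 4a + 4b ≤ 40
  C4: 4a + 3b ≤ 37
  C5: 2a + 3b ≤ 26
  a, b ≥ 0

Evaluate the objective at each vertex of the feasible region:
  z(0, 0) = 0
  z(9.25, 0) = -148
  z(7, 3) = -151  ←
  z(4, 6) = -142
  z(0, 8.667) = -112.7
The minimum is at a = 7, b = 3.

a = 7, b = 3, z = -151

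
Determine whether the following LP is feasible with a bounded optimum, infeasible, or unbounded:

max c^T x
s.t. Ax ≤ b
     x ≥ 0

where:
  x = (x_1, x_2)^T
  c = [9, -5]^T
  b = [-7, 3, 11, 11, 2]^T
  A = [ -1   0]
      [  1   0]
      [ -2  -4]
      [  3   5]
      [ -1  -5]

Infeasible (no feasible solution exists)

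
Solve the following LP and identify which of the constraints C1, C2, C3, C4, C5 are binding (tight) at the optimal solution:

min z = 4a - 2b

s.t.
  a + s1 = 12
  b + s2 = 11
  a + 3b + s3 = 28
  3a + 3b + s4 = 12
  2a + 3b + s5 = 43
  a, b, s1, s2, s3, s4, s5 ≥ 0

At a = 0, b = 4, compute slack b - a·x for each constraint:
  C1: 12 − 0 = 12  (slack)
  C2: 11 − 4 = 7  (slack)
  C3: 28 − 12 = 16  (slack)
  C4: 12 − 12 = 0  (binding)
  C5: 43 − 12 = 31  (slack)

Optimal: a = 0, b = 4
Binding: C4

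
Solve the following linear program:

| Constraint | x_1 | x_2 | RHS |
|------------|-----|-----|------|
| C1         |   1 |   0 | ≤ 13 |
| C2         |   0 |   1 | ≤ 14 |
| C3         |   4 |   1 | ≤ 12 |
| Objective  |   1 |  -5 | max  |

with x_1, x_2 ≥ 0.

Evaluate the objective at each vertex of the feasible region:
  z(0, 0) = 0
  z(3, 0) = 3  ←
  z(0, 12) = -60
The maximum is at x_1 = 3, x_2 = 0.

x_1 = 3, x_2 = 0, z = 3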